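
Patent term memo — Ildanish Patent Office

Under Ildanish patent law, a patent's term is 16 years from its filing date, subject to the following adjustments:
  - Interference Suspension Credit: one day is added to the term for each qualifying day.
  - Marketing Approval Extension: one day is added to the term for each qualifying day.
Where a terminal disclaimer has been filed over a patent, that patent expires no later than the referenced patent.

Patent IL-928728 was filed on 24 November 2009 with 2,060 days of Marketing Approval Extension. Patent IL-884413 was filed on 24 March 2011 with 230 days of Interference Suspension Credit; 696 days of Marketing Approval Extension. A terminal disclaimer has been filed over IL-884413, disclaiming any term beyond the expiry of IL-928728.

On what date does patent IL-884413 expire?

October 5, 2029

Natural term of IL-884413:
  Base: filing + 16 years → 24 March 2027.
  Interference Suspension Credit: +230 days → 9 November 2027.
  Marketing Approval Extension: +696 days → 5 October 2029.
Expiry of referenced patent IL-928728:
  Base: filing + 16 years → 24 November 2025.
  Marketing Approval Extension: +2060 days → 16 July 2031.
Terminal disclaimer: IL-884413 expires on the earlier of 5 October 2029 and 16 July 2031.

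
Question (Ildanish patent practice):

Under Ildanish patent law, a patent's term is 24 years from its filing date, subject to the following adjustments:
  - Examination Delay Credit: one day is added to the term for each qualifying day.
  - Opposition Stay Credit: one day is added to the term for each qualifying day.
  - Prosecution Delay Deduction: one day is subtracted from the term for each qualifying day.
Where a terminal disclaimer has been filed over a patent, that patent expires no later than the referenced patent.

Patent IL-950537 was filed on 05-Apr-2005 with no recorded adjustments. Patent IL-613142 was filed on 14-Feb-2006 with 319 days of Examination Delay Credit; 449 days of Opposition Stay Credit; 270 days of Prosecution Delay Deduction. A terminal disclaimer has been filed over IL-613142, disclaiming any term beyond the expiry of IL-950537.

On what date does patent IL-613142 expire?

Natural term of IL-613142:
  Base: filing + 24 years → 14 February 2030.
  Examination Delay Credit: +319 days → 30 December 2030.
  Opposition Stay Credit: +449 days → 23 March 2032.
  Prosecution Delay Deduction: −270 days → 27 June 2031.
Expiry of referenced patent IL-950537:
  Base: filing + 24 years → 5 April 2029.
Terminal disclaimer: IL-613142 expires on the earlier of 27 June 2031 and 5 April 2029.

April 5, 2029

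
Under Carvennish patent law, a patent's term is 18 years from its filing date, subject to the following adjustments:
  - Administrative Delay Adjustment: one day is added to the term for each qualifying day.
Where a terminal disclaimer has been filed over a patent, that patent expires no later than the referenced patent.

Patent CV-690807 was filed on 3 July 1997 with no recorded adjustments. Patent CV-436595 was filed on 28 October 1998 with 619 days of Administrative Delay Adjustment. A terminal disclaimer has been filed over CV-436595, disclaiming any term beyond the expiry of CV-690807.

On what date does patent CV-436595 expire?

Natural term of CV-436595:
  Base: filing + 18 years → 28 October 2016.
  Administrative Delay Adjustment: +619 days → 9 July 2018.
Expiry of referenced patent CV-690807:
  Base: filing + 18 years → 3 July 2015.
Terminal disclaimer: CV-436595 expires on the earlier of 9 July 2018 and 3 July 2015.

July 3, 2015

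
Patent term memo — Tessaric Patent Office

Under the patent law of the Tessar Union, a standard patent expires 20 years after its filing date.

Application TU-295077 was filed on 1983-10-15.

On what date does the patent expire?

Filing date + 20 years → 15 October 2003.

October 15, 2003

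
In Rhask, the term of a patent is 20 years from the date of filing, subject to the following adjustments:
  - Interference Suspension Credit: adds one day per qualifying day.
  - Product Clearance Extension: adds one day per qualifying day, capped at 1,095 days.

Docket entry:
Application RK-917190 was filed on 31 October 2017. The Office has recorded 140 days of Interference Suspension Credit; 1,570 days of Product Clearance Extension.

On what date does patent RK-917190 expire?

Base term: filing date + 20 years → 31 October 2037.
Interference Suspension Credit: +140 days → 20 March 2038.
Product Clearance Extension: 1570 days claimed exceeds the 1095-day cap, so +1095 days → 19 March 2041.

2041-03-19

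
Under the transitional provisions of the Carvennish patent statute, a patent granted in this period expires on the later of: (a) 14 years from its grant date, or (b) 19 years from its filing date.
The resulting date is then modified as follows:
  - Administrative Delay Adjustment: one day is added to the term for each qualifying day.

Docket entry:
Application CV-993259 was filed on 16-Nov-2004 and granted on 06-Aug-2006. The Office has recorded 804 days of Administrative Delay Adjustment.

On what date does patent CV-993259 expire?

(a) grant + 14 years → 6 August 2020.
(b) filing + 19 years → 16 November 2023.
Later of the two: 16 November 2023.
Administrative Delay Adjustment: +804 days → 28 January 2026.

January 28, 2026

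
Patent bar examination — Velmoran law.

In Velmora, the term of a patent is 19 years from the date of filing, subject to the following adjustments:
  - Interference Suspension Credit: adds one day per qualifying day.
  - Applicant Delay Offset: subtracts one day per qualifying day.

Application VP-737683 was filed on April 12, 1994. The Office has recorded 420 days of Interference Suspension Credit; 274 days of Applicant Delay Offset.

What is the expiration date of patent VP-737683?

September 5, 2013

Base term: filing date + 19 years → 12 April 2013.
Interference Suspension Credit: +420 days → 6 June 2014.
Applicant Delay Offset: −274 days → 5 September 2013.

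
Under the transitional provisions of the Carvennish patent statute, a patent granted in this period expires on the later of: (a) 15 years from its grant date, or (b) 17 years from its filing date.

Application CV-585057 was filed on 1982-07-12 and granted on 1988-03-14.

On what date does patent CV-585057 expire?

2003-03-14

(a) grant + 15 years → 14 March 2003.
(b) filing + 17 years → 12 July 1999.
Later of the two: 14 March 2003.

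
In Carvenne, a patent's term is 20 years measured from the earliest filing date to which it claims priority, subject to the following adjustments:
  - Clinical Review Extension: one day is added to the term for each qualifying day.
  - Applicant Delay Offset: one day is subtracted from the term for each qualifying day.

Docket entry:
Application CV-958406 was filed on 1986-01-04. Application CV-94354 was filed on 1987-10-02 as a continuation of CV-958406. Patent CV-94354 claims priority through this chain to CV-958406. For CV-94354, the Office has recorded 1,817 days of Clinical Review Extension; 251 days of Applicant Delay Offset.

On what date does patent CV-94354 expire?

Earliest priority filing: 4 January 1986.
Base term: 4 January 1986 + 20 years → 4 January 2006.
Clinical Review Extension: +1817 days → 26 December 2010.
Applicant Delay Offset: −251 days → 19 April 2010.

April 19, 2010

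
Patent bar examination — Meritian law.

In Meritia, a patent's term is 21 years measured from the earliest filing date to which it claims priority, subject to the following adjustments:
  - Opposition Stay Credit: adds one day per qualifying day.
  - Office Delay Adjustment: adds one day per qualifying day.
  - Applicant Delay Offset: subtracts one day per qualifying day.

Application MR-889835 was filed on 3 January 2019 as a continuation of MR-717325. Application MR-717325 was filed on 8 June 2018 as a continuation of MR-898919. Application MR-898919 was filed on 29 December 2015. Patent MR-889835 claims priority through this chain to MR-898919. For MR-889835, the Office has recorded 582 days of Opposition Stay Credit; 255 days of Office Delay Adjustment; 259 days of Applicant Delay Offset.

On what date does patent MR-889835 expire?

Earliest priority filing: 29 December 2015.
Base term: 29 December 2015 + 21 years → 29 December 2036.
Opposition Stay Credit: +582 days → 3 August 2038.
Office Delay Adjustment: +255 days → 15 April 2039.
Applicant Delay Offset: −259 days → 30 July 2038.

July 30, 2038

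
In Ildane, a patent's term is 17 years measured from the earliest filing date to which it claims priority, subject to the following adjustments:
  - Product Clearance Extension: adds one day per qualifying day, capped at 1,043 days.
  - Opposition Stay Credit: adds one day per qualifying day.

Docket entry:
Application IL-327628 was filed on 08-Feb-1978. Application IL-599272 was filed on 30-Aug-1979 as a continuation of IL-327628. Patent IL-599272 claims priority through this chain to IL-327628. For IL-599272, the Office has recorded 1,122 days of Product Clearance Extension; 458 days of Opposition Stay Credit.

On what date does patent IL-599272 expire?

1999-03-20

Earliest priority filing: 8 February 1978.
Base term: 8 February 1978 + 17 years → 8 February 1995.
Product Clearance Extension: 1122 days claimed exceeds the 1043-day cap, so +1043 days → 17 December 1997.
Opposition Stay Credit: +458 days → 20 March 1999.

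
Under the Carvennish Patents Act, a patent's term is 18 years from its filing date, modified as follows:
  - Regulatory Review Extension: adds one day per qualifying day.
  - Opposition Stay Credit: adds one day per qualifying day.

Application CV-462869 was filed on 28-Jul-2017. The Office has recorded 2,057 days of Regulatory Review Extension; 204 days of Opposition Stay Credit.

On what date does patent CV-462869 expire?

2041-10-05

Base term: filing date + 18 years → 28 July 2035.
Regulatory Review Extension: +2057 days → 15 March 2041.
Opposition Stay Credit: +204 days → 5 October 2041.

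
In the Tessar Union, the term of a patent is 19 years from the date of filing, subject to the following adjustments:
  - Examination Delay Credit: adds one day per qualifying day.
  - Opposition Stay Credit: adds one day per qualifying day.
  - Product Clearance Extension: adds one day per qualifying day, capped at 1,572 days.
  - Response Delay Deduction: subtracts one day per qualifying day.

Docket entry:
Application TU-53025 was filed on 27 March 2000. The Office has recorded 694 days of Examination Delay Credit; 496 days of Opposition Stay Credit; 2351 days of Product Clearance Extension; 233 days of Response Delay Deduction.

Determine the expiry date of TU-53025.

Base term: filing date + 19 years → 27 March 2019.
Examination Delay Credit: +694 days → 18 February 2021.
Opposition Stay Credit: +496 days → 29 June 2022.
Product Clearance Extension: 2351 days claimed exceeds the 1572-day cap, so +1572 days → 18 October 2026.
Response Delay Deduction: −233 days → 27 February 2026.

2026-02-27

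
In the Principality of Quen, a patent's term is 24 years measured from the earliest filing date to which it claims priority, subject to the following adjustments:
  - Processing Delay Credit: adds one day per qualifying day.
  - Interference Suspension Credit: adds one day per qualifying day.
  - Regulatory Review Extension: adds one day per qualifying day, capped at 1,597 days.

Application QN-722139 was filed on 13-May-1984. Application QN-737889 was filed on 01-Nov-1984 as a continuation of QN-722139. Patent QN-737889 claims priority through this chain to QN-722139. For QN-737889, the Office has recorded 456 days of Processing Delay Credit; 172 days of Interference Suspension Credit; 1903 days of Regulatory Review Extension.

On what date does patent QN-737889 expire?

2014-06-16

Earliest priority filing: 13 May 1984.
Base term: 13 May 1984 + 24 years → 13 May 2008.
Processing Delay Credit: +456 days → 12 August 2009.
Interference Suspension Credit: +172 days → 31 January 2010.
Regulatory Review Extension: 1903 days claimed exceeds the 1597-day cap, so +1597 days → 16 June 2014.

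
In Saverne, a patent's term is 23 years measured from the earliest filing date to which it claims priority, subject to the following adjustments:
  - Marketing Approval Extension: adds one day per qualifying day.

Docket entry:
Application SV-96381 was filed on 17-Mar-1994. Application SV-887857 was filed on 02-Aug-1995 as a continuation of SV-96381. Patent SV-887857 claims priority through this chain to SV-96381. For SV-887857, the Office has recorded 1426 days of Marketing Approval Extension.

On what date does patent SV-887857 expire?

Earliest priority filing: 17 March 1994.
Base term: 17 March 1994 + 23 years → 17 March 2017.
Marketing Approval Extension: +1426 days → 10 February 2021.

2021-02-10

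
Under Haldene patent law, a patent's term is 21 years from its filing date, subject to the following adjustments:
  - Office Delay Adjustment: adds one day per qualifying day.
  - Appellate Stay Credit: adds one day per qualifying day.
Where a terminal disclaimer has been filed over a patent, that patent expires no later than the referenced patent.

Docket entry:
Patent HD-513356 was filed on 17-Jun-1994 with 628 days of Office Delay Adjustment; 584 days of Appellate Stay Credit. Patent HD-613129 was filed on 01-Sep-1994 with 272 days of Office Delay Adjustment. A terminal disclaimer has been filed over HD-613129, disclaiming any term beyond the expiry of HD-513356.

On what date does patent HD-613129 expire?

Natural term of HD-613129:
  Base: filing + 21 years → 1 September 2015.
  Office Delay Adjustment: +272 days → 30 May 2016.
Expiry of referenced patent HD-513356:
  Base: filing + 21 years → 17 June 2015.
  Office Delay Adjustment: +628 days → 6 March 2017.
  Appellate Stay Credit: +584 days → 11 October 2018.
Terminal disclaimer: HD-613129 expires on the earlier of 30 May 2016 and 11 October 2018.

2016-05-30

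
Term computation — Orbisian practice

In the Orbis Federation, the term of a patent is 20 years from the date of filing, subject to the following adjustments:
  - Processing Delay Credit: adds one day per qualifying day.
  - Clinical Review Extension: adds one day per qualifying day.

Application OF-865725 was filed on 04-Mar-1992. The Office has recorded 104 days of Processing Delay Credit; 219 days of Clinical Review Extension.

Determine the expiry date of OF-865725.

Base term: filing date + 20 years → 4 March 2012.
Processing Delay Credit: +104 days → 16 June 2012.
Clinical Review Extension: +219 days → 21 January 2013.

January 21, 2013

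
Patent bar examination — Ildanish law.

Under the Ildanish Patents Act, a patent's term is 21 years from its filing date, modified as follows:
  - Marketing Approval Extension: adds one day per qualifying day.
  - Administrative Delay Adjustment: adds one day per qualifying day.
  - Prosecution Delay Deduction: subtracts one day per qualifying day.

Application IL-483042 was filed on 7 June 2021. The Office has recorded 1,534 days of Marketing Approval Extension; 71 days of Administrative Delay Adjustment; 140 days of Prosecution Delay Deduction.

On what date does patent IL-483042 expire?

2046-06-11

Base term: filing date + 21 years → 7 June 2042.
Marketing Approval Extension: +1534 days → 19 August 2046.
Administrative Delay Adjustment: +71 days → 29 October 2046.
Prosecution Delay Deduction: −140 days → 11 June 2046.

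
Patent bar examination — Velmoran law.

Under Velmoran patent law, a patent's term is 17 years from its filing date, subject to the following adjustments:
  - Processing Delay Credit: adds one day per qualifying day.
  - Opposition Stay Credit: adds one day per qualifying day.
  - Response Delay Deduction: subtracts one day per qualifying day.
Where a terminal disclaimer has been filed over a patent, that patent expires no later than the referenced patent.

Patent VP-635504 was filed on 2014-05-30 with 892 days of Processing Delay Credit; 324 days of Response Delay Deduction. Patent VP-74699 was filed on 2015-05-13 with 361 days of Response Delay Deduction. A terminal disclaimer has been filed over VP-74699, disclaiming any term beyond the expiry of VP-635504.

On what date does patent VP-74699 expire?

Natural term of VP-74699:
  Base: filing + 17 years → 13 May 2032.
  Response Delay Deduction: −361 days → 18 May 2031.
Expiry of referenced patent VP-635504:
  Base: filing + 17 years → 30 May 2031.
  Processing Delay Credit: +892 days → 7 November 2033.
  Response Delay Deduction: −324 days → 18 December 2032.
Terminal disclaimer: VP-74699 expires on the earlier of 18 May 2031 and 18 December 2032.

2031-05-18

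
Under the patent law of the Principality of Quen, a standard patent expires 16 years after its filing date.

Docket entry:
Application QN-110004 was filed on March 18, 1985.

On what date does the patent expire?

Filing date + 16 years → 18 March 2001.

March 18, 2001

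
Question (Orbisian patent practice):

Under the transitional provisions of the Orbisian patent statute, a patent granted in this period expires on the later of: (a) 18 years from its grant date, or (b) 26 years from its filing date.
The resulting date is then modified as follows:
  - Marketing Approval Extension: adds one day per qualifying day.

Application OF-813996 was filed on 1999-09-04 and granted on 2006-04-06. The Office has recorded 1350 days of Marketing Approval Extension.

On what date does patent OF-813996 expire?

(a) grant + 18 years → 6 April 2024.
(b) filing + 26 years → 4 September 2025.
Later of the two: 4 September 2025.
Marketing Approval Extension: +1350 days → 16 May 2029.

2029-05-16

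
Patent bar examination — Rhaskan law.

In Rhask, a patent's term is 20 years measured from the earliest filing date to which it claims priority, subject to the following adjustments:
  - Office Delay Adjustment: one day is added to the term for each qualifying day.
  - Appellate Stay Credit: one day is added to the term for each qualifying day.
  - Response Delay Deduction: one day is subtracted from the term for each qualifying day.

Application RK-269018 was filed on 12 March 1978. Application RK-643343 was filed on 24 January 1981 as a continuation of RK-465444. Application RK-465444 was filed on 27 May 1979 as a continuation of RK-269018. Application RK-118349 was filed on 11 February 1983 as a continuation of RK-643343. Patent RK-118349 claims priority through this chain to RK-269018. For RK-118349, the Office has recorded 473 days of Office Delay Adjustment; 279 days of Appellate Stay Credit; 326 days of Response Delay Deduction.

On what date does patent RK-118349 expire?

Earliest priority filing: 12 March 1978.
Base term: 12 March 1978 + 20 years → 12 March 1998.
Office Delay Adjustment: +473 days → 28 June 1999.
Appellate Stay Credit: +279 days → 2 April 2000.
Response Delay Deduction: −326 days → 12 May 1999.

May 12, 1999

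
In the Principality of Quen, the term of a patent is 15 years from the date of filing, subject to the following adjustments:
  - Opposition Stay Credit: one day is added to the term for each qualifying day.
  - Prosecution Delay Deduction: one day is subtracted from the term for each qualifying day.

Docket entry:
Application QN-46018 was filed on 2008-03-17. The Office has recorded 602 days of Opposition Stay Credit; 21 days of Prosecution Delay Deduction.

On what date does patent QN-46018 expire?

October 18, 2024

Base term: filing date + 15 years → 17 March 2023.
Opposition Stay Credit: +602 days → 8 November 2024.
Prosecution Delay Deduction: −21 days → 18 October 2024.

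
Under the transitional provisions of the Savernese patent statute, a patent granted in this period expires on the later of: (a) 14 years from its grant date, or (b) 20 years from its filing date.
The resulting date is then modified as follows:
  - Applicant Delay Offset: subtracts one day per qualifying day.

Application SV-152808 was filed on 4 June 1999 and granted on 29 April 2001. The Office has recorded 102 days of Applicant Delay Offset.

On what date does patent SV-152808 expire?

February 22, 2019

(a) grant + 14 years → 29 April 2015.
(b) filing + 20 years → 4 June 2019.
Later of the two: 4 June 2019.
Applicant Delay Offset: −102 days → 22 February 2019.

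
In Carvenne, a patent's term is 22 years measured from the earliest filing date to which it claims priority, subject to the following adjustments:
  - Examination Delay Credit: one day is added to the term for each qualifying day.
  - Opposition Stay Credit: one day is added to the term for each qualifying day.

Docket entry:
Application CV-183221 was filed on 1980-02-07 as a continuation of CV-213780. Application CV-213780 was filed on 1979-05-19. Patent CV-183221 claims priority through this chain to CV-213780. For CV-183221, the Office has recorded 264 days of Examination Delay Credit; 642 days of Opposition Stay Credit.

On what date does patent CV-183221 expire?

November 11, 2003

Earliest priority filing: 19 May 1979.
Base term: 19 May 1979 + 22 years → 19 May 2001.
Examination Delay Credit: +264 days → 7 February 2002.
Opposition Stay Credit: +642 days → 11 November 2003.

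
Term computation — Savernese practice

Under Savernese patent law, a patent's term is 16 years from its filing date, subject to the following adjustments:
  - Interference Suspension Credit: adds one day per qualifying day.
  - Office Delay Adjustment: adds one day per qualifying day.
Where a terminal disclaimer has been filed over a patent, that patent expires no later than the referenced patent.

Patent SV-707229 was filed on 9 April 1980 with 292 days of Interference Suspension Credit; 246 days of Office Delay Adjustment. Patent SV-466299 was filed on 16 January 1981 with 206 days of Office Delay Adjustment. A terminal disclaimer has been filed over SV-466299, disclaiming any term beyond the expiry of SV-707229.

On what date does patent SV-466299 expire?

August 10, 1997

Natural term of SV-466299:
  Base: filing + 16 years → 16 January 1997.
  Office Delay Adjustment: +206 days → 10 August 1997.
Expiry of referenced patent SV-707229:
  Base: filing + 16 years → 9 April 1996.
  Interference Suspension Credit: +292 days → 26 January 1997.
  Office Delay Adjustment: +246 days → 29 September 1997.
Terminal disclaimer: SV-466299 expires on the earlier of 10 August 1997 and 29 September 1997.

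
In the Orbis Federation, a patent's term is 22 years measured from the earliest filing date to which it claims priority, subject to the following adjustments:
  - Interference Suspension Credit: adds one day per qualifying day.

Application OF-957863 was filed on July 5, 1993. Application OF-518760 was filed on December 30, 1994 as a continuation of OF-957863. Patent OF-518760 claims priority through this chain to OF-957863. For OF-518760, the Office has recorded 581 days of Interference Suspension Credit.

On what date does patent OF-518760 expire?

Earliest priority filing: 5 July 1993.
Base term: 5 July 1993 + 22 years → 5 July 2015.
Interference Suspension Credit: +581 days → 5 February 2017.

2017-02-05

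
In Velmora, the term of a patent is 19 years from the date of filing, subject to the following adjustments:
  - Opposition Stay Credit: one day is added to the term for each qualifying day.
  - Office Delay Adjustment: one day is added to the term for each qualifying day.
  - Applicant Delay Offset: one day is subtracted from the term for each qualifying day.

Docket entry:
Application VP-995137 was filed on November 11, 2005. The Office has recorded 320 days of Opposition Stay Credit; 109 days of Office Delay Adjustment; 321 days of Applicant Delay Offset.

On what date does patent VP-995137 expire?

Base term: filing date + 19 years → 11 November 2024.
Opposition Stay Credit: +320 days → 27 September 2025.
Office Delay Adjustment: +109 days → 14 January 2026.
Applicant Delay Offset: −321 days → 27 February 2025.

2025-02-27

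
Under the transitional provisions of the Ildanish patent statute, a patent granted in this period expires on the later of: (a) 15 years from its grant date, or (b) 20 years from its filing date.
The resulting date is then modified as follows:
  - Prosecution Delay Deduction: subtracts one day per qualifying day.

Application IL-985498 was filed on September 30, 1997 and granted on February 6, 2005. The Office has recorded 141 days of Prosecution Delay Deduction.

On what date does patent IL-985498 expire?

2019-09-18

(a) grant + 15 years → 6 February 2020.
(b) filing + 20 years → 30 September 2017.
Later of the two: 6 February 2020.
Prosecution Delay Deduction: −141 days → 18 September 2019.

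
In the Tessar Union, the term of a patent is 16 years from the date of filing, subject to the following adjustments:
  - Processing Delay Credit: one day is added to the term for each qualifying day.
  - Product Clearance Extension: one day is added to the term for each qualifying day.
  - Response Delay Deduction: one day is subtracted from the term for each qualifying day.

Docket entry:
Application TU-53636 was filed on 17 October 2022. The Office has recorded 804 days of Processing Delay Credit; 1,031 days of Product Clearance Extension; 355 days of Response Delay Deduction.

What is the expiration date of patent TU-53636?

Base term: filing date + 16 years → 17 October 2038.
Processing Delay Credit: +804 days → 29 December 2040.
Product Clearance Extension: +1031 days → 26 October 2043.
Response Delay Deduction: −355 days → 5 November 2042.

November 5, 2042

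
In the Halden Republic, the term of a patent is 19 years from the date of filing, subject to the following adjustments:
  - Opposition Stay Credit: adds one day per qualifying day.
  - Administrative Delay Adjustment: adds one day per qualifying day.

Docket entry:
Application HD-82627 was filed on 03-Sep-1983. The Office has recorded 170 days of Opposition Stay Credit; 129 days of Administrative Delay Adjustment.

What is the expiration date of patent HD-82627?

Base term: filing date + 19 years → 3 September 2002.
Opposition Stay Credit: +170 days → 20 February 2003.
Administrative Delay Adjustment: +129 days → 29 June 2003.

2003-06-29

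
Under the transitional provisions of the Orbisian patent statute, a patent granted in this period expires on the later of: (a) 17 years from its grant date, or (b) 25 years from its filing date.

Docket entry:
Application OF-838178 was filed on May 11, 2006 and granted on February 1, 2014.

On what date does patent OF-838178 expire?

May 11, 2031

(a) grant + 17 years → 1 February 2031.
(b) filing + 25 years → 11 May 2031.
Later of the two: 11 May 2031.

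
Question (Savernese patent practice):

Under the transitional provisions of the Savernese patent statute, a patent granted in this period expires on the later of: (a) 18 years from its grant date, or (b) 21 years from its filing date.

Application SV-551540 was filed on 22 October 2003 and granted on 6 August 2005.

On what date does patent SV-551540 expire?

(a) grant + 18 years → 6 August 2023.
(b) filing + 21 years → 22 October 2024.
Later of the two: 22 October 2024.

2024-10-22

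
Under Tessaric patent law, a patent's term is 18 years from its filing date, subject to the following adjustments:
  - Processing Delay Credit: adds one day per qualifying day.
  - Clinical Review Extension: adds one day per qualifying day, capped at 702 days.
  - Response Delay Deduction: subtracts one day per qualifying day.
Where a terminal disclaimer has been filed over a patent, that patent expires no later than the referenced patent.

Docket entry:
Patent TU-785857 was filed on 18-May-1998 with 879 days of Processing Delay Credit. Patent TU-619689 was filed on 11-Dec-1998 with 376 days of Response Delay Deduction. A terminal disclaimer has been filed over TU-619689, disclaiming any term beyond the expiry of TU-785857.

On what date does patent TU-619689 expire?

Natural term of TU-619689:
  Base: filing + 18 years → 11 December 2016.
  Response Delay Deduction: −376 days → 1 December 2015.
Expiry of referenced patent TU-785857:
  Base: filing + 18 years → 18 May 2016.
  Processing Delay Credit: +879 days → 14 October 2018.
Terminal disclaimer: TU-619689 expires on the earlier of 1 December 2015 and 14 October 2018.

December 1, 2015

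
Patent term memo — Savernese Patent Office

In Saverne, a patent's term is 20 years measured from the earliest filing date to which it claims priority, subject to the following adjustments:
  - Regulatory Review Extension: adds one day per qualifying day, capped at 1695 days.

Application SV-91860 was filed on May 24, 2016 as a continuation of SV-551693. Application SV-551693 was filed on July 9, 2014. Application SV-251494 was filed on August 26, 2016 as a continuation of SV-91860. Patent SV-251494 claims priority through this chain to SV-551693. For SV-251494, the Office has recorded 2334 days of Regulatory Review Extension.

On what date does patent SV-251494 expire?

Earliest priority filing: 9 July 2014.
Base term: 9 July 2014 + 20 years → 9 July 2034.
Regulatory Review Extension: 2334 days claimed exceeds the 1695-day cap, so +1695 days → 28 February 2039.

February 28, 2039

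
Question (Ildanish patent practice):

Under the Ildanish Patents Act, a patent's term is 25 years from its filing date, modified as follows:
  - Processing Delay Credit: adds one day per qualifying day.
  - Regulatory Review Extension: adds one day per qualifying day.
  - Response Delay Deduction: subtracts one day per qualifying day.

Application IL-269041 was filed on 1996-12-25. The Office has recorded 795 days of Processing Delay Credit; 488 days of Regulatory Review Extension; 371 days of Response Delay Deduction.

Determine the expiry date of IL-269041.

Base term: filing date + 25 years → 25 December 2021.
Processing Delay Credit: +795 days → 28 February 2024.
Regulatory Review Extension: +488 days → 30 June 2025.
Response Delay Deduction: −371 days → 24 June 2024.

2024-06-24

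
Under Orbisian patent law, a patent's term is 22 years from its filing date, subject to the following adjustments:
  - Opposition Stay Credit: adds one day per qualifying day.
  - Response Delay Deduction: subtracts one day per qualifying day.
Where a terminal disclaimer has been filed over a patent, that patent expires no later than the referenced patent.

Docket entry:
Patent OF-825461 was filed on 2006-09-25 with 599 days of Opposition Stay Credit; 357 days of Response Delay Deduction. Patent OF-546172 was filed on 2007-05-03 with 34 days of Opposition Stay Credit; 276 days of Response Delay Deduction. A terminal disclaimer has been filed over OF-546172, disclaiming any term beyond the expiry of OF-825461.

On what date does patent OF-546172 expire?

Natural term of OF-546172:
  Base: filing + 22 years → 3 May 2029.
  Opposition Stay Credit: +34 days → 6 June 2029.
  Response Delay Deduction: −276 days → 3 September 2028.
Expiry of referenced patent OF-825461:
  Base: filing + 22 years → 25 September 2028.
  Opposition Stay Credit: +599 days → 17 May 2030.
  Response Delay Deduction: −357 days → 25 May 2029.
Terminal disclaimer: OF-546172 expires on the earlier of 3 September 2028 and 25 May 2029.

September 3, 2028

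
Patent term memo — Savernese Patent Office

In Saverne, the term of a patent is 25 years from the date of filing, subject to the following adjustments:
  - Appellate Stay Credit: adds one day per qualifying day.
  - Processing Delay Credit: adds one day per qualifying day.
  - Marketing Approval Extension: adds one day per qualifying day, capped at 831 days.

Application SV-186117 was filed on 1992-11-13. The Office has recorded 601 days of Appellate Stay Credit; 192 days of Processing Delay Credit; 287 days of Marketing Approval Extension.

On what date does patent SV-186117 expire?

Base term: filing date + 25 years → 13 November 2017.
Appellate Stay Credit: +601 days → 7 July 2019.
Processing Delay Credit: +192 days → 15 January 2020.
Marketing Approval Extension: 287 days (within the 831-day cap) → +287 days → 28 October 2020.

October 28, 2020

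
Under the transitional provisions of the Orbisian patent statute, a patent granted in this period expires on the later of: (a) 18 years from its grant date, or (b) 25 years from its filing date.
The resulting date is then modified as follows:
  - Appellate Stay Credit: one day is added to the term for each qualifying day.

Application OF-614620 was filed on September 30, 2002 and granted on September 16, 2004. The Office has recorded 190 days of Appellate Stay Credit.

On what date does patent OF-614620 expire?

2028-04-07

(a) grant + 18 years → 16 September 2022.
(b) filing + 25 years → 30 September 2027.
Later of the two: 30 September 2027.
Appellate Stay Credit: +190 days → 7 April 2028.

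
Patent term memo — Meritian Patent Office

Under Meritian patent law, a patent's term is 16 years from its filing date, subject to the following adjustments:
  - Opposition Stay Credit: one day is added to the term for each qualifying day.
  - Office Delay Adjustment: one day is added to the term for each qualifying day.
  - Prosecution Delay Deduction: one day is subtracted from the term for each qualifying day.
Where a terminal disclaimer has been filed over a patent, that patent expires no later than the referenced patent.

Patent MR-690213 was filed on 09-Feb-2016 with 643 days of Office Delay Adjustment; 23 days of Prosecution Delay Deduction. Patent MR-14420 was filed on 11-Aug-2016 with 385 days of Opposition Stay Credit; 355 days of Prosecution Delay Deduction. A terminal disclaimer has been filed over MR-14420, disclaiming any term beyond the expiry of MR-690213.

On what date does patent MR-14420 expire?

2032-09-10

Natural term of MR-14420:
  Base: filing + 16 years → 11 August 2032.
  Opposition Stay Credit: +385 days → 31 August 2033.
  Prosecution Delay Deduction: −355 days → 10 September 2032.
Expiry of referenced patent MR-690213:
  Base: filing + 16 years → 9 February 2032.
  Office Delay Adjustment: +643 days → 13 November 2033.
  Prosecution Delay Deduction: −23 days → 21 October 2033.
Terminal disclaimer: MR-14420 expires on the earlier of 10 September 2032 and 21 October 2033.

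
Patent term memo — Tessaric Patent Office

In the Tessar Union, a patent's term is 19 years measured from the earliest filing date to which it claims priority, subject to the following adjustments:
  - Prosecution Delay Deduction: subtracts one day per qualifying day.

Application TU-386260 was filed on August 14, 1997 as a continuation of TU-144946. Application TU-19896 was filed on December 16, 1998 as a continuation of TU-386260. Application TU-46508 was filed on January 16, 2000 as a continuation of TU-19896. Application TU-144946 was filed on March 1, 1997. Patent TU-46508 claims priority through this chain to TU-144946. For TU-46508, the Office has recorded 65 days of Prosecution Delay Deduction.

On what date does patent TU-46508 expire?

2015-12-27

Earliest priority filing: 1 March 1997.
Base term: 1 March 1997 + 19 years → 1 March 2016.
Prosecution Delay Deduction: −65 days → 27 December 2015.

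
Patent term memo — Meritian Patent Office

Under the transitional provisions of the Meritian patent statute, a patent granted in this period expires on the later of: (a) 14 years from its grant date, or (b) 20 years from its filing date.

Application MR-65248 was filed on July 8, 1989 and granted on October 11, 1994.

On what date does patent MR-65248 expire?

(a) grant + 14 years → 11 October 2008.
(b) filing + 20 years → 8 July 2009.
Later of the two: 8 July 2009.

July 8, 2009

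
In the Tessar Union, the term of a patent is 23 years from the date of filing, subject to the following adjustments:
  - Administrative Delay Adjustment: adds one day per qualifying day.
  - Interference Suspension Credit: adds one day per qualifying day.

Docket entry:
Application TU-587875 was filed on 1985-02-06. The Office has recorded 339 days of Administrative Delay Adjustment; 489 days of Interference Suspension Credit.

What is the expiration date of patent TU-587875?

May 14, 2010

Base term: filing date + 23 years → 6 February 2008.
Administrative Delay Adjustment: +339 days → 10 January 2009.
Interference Suspension Credit: +489 days → 14 May 2010.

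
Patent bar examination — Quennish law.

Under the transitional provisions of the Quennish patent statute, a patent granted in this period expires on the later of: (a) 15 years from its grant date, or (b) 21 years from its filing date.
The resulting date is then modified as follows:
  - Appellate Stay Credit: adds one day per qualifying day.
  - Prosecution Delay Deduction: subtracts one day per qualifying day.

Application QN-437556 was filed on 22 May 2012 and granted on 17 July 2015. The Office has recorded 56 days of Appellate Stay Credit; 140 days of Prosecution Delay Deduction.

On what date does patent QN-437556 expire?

February 27, 2033

(a) grant + 15 years → 17 July 2030.
(b) filing + 21 years → 22 May 2033.
Later of the two: 22 May 2033.
Appellate Stay Credit: +56 days → 17 July 2033.
Prosecution Delay Deduction: −140 days → 27 February 2033.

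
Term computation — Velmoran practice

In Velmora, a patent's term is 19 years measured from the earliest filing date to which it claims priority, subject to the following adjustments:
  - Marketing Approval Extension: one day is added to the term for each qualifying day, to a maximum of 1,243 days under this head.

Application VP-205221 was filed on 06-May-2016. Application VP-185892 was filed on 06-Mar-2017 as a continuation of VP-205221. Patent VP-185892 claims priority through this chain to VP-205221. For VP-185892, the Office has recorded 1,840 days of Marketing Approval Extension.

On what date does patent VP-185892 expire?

Earliest priority filing: 6 May 2016.
Base term: 6 May 2016 + 19 years → 6 May 2035.
Marketing Approval Extension: 1840 days claimed exceeds the 1243-day cap, so +1243 days → 30 September 2038.

2038-09-30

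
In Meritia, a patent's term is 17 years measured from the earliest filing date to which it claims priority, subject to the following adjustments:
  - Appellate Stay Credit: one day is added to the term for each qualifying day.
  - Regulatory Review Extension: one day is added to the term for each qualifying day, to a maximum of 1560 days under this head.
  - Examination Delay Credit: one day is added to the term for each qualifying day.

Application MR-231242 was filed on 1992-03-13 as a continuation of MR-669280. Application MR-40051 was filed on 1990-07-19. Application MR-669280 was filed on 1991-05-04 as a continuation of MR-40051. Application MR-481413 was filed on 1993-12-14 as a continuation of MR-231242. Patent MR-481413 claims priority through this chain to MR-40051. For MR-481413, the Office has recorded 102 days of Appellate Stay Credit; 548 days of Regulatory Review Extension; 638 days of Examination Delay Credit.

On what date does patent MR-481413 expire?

Earliest priority filing: 19 July 1990.
Base term: 19 July 1990 + 17 years → 19 July 2007.
Appellate Stay Credit: +102 days → 29 October 2007.
Regulatory Review Extension: 548 days (within the 1560-day cap) → +548 days → 29 April 2009.
Examination Delay Credit: +638 days → 27 January 2011.

2011-01-27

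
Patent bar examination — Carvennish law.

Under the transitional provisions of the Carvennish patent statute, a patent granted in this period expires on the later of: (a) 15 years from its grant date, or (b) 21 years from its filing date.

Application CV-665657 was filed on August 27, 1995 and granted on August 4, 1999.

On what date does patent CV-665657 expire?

(a) grant + 15 years → 4 August 2014.
(b) filing + 21 years → 27 August 2016.
Later of the two: 27 August 2016.

August 27, 2016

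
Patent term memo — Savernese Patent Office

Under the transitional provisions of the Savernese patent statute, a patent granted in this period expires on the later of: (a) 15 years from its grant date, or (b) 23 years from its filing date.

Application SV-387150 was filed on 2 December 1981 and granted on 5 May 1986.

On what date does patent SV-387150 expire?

(a) grant + 15 years → 5 May 2001.
(b) filing + 23 years → 2 December 2004.
Later of the two: 2 December 2004.

December 2, 2004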